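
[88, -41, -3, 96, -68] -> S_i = Random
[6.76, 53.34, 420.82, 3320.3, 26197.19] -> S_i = 6.76*7.89^i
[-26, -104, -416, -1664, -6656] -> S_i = -26*4^i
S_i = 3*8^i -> [3, 24, 192, 1536, 12288]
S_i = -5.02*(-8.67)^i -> [-5.02, 43.52, -377.35, 3271.61, -28364.82]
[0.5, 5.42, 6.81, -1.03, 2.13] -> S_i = Random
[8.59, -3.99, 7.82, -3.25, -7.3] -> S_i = Random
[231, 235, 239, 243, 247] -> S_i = 231 + 4*i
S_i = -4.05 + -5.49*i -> [-4.05, -9.54, -15.03, -20.52, -26.01]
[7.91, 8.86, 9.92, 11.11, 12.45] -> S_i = 7.91*1.12^i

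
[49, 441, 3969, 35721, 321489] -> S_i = 49*9^i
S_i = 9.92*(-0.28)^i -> [9.92, -2.78, 0.78, -0.22, 0.06]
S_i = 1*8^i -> [1, 8, 64, 512, 4096]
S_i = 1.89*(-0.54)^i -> [1.89, -1.02, 0.55, -0.3, 0.16]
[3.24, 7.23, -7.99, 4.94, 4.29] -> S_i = Random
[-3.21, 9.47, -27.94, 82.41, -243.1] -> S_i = -3.21*(-2.95)^i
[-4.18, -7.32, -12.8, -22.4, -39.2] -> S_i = -4.18*1.75^i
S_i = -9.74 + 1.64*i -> [-9.74, -8.1, -6.46, -4.82, -3.18]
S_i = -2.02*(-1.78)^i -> [-2.02, 3.6, -6.4, 11.39, -20.28]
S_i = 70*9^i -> [70, 630, 5670, 51030, 459270]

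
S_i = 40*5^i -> [40, 200, 1000, 5000, 25000]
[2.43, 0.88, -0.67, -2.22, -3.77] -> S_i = 2.43 + -1.55*i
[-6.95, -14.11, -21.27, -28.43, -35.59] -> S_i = -6.95 + -7.16*i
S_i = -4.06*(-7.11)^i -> [-4.06, 28.87, -205.24, 1459.27, -10375.39]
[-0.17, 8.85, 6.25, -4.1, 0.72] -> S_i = Random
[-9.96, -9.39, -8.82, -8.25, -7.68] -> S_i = -9.96 + 0.57*i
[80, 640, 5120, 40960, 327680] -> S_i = 80*8^i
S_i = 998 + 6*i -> [998, 1004, 1010, 1016, 1022]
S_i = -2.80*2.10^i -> [-2.8, -5.88, -12.35, -25.93, -54.45]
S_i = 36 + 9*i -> [36, 45, 54, 63, 72]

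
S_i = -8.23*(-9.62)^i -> [-8.23, 79.17, -761.64, 7326.98, -70485.55]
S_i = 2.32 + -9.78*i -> [2.32, -7.46, -17.24, -27.02, -36.8]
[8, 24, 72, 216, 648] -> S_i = 8*3^i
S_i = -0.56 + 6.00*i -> [-0.56, 5.44, 11.44, 17.44, 23.44]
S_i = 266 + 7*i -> [266, 273, 280, 287, 294]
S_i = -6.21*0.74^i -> [-6.21, -4.6, -3.4, -2.52, -1.86]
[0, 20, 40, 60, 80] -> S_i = 0 + 20*i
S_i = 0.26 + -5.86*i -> [0.26, -5.6, -11.46, -17.32, -23.18]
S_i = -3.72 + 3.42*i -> [-3.72, -0.3, 3.12, 6.54, 9.96]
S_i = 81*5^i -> [81, 405, 2025, 10125, 50625]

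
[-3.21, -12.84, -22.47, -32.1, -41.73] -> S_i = -3.21 + -9.63*i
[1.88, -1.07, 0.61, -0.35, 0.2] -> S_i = 1.88*(-0.57)^i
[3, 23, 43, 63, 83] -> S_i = 3 + 20*i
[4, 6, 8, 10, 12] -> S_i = 4 + 2*i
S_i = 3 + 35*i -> [3, 38, 73, 108, 143]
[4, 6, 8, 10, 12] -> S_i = 4 + 2*i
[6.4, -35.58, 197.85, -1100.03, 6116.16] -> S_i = 6.40*(-5.56)^i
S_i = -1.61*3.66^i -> [-1.61, -5.89, -21.57, -78.93, -288.9]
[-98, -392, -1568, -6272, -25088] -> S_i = -98*4^i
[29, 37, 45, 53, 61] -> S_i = 29 + 8*i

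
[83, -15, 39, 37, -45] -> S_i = Random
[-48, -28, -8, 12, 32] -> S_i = -48 + 20*i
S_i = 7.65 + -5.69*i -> [7.65, 1.96, -3.73, -9.42, -15.11]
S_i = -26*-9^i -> [-26, 234, -2106, 18954, -170586]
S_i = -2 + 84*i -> [-2, 82, 166, 250, 334]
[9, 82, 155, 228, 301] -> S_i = 9 + 73*i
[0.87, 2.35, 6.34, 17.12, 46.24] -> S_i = 0.87*2.70^i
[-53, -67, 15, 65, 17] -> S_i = Random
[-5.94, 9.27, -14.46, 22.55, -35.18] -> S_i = -5.94*(-1.56)^i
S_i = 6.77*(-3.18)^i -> [6.77, -21.53, 68.46, -217.71, 692.3]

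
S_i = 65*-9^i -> [65, -585, 5265, -47385, 426465]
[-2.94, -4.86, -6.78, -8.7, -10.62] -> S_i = -2.94 + -1.92*i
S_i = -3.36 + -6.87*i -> [-3.36, -10.23, -17.1, -23.97, -30.84]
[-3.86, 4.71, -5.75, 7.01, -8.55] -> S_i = -3.86*(-1.22)^i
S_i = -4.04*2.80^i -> [-4.04, -11.31, -31.67, -88.69, -248.32]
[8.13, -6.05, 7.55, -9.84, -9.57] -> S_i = Random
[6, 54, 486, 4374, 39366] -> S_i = 6*9^i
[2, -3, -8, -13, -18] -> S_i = 2 + -5*i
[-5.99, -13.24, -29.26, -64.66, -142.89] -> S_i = -5.99*2.21^i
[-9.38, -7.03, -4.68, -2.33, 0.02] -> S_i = -9.38 + 2.35*i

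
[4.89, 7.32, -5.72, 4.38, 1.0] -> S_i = Random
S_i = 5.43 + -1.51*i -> [5.43, 3.92, 2.41, 0.9, -0.61]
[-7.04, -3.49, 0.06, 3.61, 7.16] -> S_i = -7.04 + 3.55*i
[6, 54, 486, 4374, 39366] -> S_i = 6*9^i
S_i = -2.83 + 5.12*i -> [-2.83, 2.29, 7.41, 12.53, 17.65]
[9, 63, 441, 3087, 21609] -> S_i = 9*7^i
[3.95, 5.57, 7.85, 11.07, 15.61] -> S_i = 3.95*1.41^i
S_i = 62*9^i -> [62, 558, 5022, 45198, 406782]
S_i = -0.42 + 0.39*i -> [-0.42, -0.03, 0.36, 0.75, 1.14]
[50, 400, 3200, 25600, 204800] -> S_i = 50*8^i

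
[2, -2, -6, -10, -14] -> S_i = 2 + -4*i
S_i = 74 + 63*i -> [74, 137, 200, 263, 326]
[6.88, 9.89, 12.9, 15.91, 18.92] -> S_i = 6.88 + 3.01*i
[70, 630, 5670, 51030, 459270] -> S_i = 70*9^i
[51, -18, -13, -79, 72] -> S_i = Random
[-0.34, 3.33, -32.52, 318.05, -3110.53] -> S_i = -0.34*(-9.78)^i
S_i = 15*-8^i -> [15, -120, 960, -7680, 61440]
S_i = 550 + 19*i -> [550, 569, 588, 607, 626]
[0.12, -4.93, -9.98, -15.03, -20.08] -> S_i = 0.12 + -5.05*i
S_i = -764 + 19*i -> [-764, -745, -726, -707, -688]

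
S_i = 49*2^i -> [49, 98, 196, 392, 784]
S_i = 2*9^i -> [2, 18, 162, 1458, 13122]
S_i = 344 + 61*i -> [344, 405, 466, 527, 588]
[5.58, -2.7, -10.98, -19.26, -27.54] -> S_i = 5.58 + -8.28*i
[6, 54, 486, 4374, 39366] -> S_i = 6*9^i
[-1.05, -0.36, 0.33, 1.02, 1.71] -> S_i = -1.05 + 0.69*i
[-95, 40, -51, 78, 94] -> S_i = Random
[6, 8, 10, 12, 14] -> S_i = 6 + 2*i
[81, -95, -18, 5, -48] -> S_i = Random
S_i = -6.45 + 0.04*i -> [-6.45, -6.41, -6.37, -6.33, -6.29]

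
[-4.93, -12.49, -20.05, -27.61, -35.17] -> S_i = -4.93 + -7.56*i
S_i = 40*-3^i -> [40, -120, 360, -1080, 3240]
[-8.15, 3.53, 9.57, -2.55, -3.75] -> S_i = Random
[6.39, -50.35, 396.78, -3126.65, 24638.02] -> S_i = 6.39*(-7.88)^i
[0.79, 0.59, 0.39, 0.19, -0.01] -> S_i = 0.79 + -0.20*i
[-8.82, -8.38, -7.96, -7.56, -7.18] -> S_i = -8.82*0.95^i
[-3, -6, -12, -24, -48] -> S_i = -3*2^i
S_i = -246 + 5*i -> [-246, -241, -236, -231, -226]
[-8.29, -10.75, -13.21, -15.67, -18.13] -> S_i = -8.29 + -2.46*i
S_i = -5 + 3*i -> [-5, -2, 1, 4, 7]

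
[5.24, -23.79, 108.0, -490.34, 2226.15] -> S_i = 5.24*(-4.54)^i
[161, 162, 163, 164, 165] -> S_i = 161 + 1*i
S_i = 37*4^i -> [37, 148, 592, 2368, 9472]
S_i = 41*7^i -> [41, 287, 2009, 14063, 98441]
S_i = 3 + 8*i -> [3, 11, 19, 27, 35]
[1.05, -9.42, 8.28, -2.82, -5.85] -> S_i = Random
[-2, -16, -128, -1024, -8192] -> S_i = -2*8^i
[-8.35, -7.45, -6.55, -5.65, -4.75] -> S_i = -8.35 + 0.90*i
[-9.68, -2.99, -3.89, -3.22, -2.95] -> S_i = Random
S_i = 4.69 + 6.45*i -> [4.69, 11.14, 17.59, 24.04, 30.49]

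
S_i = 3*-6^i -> [3, -18, 108, -648, 3888]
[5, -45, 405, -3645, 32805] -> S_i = 5*-9^i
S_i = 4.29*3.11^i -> [4.29, 13.34, 41.49, 129.04, 401.33]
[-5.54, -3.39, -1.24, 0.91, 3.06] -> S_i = -5.54 + 2.15*i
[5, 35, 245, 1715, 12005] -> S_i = 5*7^i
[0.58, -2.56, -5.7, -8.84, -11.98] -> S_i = 0.58 + -3.14*i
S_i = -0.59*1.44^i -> [-0.59, -0.85, -1.22, -1.76, -2.54]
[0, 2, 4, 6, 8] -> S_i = 0 + 2*i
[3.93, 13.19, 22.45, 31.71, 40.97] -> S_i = 3.93 + 9.26*i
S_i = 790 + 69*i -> [790, 859, 928, 997, 1066]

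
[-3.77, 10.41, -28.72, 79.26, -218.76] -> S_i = -3.77*(-2.76)^i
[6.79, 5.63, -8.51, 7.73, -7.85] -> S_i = Random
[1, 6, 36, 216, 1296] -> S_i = 1*6^i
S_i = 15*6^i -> [15, 90, 540, 3240, 19440]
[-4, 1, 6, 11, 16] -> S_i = -4 + 5*i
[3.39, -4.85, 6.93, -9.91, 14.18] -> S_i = 3.39*(-1.43)^i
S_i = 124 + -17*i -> [124, 107, 90, 73, 56]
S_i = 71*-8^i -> [71, -568, 4544, -36352, 290816]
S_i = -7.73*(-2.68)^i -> [-7.73, 20.72, -55.52, 148.79, -398.77]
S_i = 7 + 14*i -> [7, 21, 35, 49, 63]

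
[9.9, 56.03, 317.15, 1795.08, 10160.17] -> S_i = 9.90*5.66^i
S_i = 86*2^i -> [86, 172, 344, 688, 1376]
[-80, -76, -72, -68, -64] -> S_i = -80 + 4*i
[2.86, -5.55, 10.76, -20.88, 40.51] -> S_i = 2.86*(-1.94)^i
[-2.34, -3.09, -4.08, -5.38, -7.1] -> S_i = -2.34*1.32^i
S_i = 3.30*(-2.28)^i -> [3.3, -7.52, 17.15, -39.11, 89.18]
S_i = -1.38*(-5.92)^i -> [-1.38, 8.17, -48.36, 286.32, -1694.99]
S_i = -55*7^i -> [-55, -385, -2695, -18865, -132055]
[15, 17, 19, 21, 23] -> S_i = 15 + 2*i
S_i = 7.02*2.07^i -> [7.02, 14.53, 30.08, 62.27, 128.89]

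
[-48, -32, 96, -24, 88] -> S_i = Random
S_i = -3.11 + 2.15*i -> [-3.11, -0.96, 1.19, 3.34, 5.49]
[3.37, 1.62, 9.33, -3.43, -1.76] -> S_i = Random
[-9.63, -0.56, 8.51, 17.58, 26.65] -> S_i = -9.63 + 9.07*i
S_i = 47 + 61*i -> [47, 108, 169, 230, 291]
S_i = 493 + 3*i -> [493, 496, 499, 502, 505]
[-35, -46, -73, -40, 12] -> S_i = Random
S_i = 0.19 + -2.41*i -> [0.19, -2.22, -4.63, -7.04, -9.45]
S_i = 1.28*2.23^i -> [1.28, 2.85, 6.37, 14.19, 31.65]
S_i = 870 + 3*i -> [870, 873, 876, 879, 882]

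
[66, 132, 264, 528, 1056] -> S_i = 66*2^i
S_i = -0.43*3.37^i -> [-0.43, -1.45, -4.88, -16.46, -55.46]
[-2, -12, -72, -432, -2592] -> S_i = -2*6^i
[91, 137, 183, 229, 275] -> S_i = 91 + 46*i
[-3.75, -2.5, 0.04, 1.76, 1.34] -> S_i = Random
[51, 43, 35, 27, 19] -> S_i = 51 + -8*i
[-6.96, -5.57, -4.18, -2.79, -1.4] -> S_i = -6.96 + 1.39*i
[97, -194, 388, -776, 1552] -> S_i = 97*-2^i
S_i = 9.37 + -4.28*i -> [9.37, 5.09, 0.81, -3.47, -7.75]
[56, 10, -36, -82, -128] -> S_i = 56 + -46*i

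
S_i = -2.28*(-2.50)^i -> [-2.28, 5.7, -14.25, 35.62, -89.06]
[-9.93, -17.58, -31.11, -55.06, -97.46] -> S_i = -9.93*1.77^i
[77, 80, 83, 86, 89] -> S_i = 77 + 3*i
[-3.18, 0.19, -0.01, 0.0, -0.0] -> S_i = -3.18*(-0.06)^i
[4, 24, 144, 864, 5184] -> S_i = 4*6^i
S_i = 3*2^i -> [3, 6, 12, 24, 48]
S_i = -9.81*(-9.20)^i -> [-9.81, 90.25, -830.32, 7638.93, -70278.15]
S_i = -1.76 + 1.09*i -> [-1.76, -0.67, 0.42, 1.51, 2.6]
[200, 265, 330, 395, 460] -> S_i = 200 + 65*i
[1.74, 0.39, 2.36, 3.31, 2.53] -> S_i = Random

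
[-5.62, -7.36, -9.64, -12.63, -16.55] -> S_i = -5.62*1.31^i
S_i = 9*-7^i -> [9, -63, 441, -3087, 21609]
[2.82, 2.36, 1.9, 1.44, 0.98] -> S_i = 2.82 + -0.46*i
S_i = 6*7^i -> [6, 42, 294, 2058, 14406]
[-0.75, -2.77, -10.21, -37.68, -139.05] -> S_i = -0.75*3.69^i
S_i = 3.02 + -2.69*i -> [3.02, 0.33, -2.36, -5.05, -7.74]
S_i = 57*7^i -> [57, 399, 2793, 19551, 136857]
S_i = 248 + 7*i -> [248, 255, 262, 269, 276]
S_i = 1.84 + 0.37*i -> [1.84, 2.21, 2.58, 2.95, 3.32]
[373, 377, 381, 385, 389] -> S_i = 373 + 4*i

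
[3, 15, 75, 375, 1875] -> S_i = 3*5^i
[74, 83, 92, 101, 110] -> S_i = 74 + 9*i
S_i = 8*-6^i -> [8, -48, 288, -1728, 10368]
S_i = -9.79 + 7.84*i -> [-9.79, -1.95, 5.89, 13.73, 21.57]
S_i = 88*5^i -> [88, 440, 2200, 11000, 55000]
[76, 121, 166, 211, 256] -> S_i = 76 + 45*i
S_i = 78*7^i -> [78, 546, 3822, 26754, 187278]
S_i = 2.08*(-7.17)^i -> [2.08, -14.91, 106.93, -766.69, 5497.18]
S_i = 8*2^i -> [8, 16, 32, 64, 128]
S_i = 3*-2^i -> [3, -6, 12, -24, 48]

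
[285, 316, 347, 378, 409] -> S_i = 285 + 31*i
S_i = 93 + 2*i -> [93, 95, 97, 99, 101]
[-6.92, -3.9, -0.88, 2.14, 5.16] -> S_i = -6.92 + 3.02*i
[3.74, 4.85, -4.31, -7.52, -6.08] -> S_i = Random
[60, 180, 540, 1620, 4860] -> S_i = 60*3^i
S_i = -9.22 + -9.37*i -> [-9.22, -18.59, -27.96, -37.33, -46.7]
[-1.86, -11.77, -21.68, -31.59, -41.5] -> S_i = -1.86 + -9.91*i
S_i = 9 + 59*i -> [9, 68, 127, 186, 245]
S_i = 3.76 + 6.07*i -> [3.76, 9.83, 15.9, 21.97, 28.04]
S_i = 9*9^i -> [9, 81, 729, 6561, 59049]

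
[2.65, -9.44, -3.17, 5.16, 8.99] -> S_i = Random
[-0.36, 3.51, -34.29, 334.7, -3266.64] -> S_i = -0.36*(-9.76)^i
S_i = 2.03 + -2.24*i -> [2.03, -0.21, -2.45, -4.69, -6.93]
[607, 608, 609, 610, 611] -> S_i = 607 + 1*i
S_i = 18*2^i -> [18, 36, 72, 144, 288]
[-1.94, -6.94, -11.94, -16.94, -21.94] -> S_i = -1.94 + -5.00*i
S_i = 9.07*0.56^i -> [9.07, 5.08, 2.84, 1.59, 0.89]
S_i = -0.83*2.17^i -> [-0.83, -1.8, -3.91, -8.48, -18.4]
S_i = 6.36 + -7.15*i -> [6.36, -0.79, -7.94, -15.09, -22.24]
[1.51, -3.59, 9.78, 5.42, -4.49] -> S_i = Random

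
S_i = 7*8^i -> [7, 56, 448, 3584, 28672]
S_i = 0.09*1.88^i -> [0.09, 0.17, 0.32, 0.6, 1.12]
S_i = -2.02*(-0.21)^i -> [-2.02, 0.42, -0.09, 0.02, -0.0]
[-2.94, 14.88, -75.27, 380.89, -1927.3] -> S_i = -2.94*(-5.06)^i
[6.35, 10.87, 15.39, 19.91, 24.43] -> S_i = 6.35 + 4.52*i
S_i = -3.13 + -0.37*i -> [-3.13, -3.5, -3.87, -4.24, -4.61]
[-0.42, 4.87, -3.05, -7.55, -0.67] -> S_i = Random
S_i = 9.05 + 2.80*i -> [9.05, 11.85, 14.65, 17.45, 20.25]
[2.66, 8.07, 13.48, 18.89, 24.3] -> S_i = 2.66 + 5.41*i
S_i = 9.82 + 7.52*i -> [9.82, 17.34, 24.86, 32.38, 39.9]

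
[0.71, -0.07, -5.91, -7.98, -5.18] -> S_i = Random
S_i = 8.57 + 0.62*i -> [8.57, 9.19, 9.81, 10.43, 11.05]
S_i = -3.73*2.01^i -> [-3.73, -7.5, -15.07, -30.29, -60.88]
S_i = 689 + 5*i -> [689, 694, 699, 704, 709]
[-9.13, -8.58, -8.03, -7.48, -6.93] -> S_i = -9.13 + 0.55*i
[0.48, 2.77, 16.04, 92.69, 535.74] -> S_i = 0.48*5.78^i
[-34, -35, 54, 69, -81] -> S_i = Random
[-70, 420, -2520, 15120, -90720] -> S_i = -70*-6^i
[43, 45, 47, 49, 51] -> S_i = 43 + 2*i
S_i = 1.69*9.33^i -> [1.69, 15.77, 147.11, 1372.56, 12805.99]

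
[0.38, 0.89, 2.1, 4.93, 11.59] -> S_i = 0.38*2.35^i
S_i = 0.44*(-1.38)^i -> [0.44, -0.61, 0.84, -1.16, 1.6]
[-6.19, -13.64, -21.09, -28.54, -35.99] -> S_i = -6.19 + -7.45*i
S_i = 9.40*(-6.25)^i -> [9.4, -58.75, 367.19, -2294.92, 14343.26]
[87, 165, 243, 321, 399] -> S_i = 87 + 78*i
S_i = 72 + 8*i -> [72, 80, 88, 96, 104]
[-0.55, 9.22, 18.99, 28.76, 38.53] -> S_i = -0.55 + 9.77*i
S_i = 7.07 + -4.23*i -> [7.07, 2.84, -1.39, -5.62, -9.85]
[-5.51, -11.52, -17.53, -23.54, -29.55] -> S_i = -5.51 + -6.01*i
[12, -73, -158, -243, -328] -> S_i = 12 + -85*i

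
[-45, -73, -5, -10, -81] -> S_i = Random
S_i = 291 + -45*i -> [291, 246, 201, 156, 111]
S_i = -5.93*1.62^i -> [-5.93, -9.61, -15.56, -25.21, -40.84]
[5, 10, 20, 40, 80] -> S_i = 5*2^i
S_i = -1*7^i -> [-1, -7, -49, -343, -2401]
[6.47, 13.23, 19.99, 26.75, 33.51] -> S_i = 6.47 + 6.76*i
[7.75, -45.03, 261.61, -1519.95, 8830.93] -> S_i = 7.75*(-5.81)^i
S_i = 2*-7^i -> [2, -14, 98, -686, 4802]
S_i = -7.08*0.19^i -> [-7.08, -1.35, -0.26, -0.05, -0.01]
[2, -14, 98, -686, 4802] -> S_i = 2*-7^i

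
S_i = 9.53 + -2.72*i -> [9.53, 6.81, 4.09, 1.37, -1.35]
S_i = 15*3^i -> [15, 45, 135, 405, 1215]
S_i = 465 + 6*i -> [465, 471, 477, 483, 489]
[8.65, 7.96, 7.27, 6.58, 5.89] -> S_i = 8.65 + -0.69*i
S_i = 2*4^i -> [2, 8, 32, 128, 512]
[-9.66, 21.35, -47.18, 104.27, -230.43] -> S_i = -9.66*(-2.21)^i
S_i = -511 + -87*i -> [-511, -598, -685, -772, -859]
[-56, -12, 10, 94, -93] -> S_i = Random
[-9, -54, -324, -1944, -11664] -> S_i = -9*6^i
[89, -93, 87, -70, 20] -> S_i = Random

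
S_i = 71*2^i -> [71, 142, 284, 568, 1136]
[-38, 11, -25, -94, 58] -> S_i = Random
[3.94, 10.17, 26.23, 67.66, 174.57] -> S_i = 3.94*2.58^i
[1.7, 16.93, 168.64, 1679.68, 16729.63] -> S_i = 1.70*9.96^i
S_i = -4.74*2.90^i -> [-4.74, -13.75, -39.86, -115.6, -335.25]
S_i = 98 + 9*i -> [98, 107, 116, 125, 134]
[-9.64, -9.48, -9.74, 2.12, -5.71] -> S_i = Random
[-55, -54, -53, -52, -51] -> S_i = -55 + 1*i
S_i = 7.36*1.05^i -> [7.36, 7.73, 8.11, 8.52, 8.95]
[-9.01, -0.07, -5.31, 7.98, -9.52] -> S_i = Random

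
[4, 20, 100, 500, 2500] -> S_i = 4*5^i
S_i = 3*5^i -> [3, 15, 75, 375, 1875]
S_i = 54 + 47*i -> [54, 101, 148, 195, 242]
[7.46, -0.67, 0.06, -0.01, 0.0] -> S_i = 7.46*(-0.09)^i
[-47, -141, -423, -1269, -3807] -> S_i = -47*3^i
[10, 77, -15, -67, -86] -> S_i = Random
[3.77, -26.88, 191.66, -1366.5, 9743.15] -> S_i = 3.77*(-7.13)^i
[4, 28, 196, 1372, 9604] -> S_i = 4*7^i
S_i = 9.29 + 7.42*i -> [9.29, 16.71, 24.13, 31.55, 38.97]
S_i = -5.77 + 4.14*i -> [-5.77, -1.63, 2.51, 6.65, 10.79]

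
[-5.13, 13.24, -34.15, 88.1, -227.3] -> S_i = -5.13*(-2.58)^i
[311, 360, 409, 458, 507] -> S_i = 311 + 49*i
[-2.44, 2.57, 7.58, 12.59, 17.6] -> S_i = -2.44 + 5.01*i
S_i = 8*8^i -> [8, 64, 512, 4096, 32768]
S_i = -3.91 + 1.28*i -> [-3.91, -2.63, -1.35, -0.07, 1.21]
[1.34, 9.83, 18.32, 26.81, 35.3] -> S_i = 1.34 + 8.49*i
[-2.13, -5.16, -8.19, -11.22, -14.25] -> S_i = -2.13 + -3.03*i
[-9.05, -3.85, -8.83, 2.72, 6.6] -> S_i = Random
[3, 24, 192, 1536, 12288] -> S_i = 3*8^i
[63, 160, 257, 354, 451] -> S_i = 63 + 97*i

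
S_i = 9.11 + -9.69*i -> [9.11, -0.58, -10.27, -19.96, -29.65]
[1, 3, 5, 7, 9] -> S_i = 1 + 2*i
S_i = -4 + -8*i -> [-4, -12, -20, -28, -36]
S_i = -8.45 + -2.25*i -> [-8.45, -10.7, -12.95, -15.2, -17.45]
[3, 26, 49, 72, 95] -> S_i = 3 + 23*i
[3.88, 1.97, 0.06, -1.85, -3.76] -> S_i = 3.88 + -1.91*i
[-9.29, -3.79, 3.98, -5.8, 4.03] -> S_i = Random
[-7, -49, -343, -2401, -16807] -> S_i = -7*7^i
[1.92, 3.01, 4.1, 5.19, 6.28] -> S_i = 1.92 + 1.09*i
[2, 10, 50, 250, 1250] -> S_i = 2*5^i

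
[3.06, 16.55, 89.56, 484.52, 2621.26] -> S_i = 3.06*5.41^i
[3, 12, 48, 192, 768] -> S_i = 3*4^i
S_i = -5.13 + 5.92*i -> [-5.13, 0.79, 6.71, 12.63, 18.55]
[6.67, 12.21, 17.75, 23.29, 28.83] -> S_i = 6.67 + 5.54*i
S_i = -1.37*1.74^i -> [-1.37, -2.38, -4.15, -7.22, -12.56]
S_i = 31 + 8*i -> [31, 39, 47, 55, 63]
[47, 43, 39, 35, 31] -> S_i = 47 + -4*i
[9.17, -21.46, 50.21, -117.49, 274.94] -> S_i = 9.17*(-2.34)^i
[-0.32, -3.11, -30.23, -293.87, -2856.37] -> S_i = -0.32*9.72^i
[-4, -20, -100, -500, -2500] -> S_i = -4*5^i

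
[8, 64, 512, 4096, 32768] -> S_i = 8*8^i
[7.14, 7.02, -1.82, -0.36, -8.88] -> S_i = Random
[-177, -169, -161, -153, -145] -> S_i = -177 + 8*i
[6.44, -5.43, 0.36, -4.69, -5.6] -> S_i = Random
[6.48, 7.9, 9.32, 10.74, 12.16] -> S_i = 6.48 + 1.42*i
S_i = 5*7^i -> [5, 35, 245, 1715, 12005]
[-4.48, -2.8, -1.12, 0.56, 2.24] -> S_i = -4.48 + 1.68*i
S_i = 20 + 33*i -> [20, 53, 86, 119, 152]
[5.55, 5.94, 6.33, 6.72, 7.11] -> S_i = 5.55 + 0.39*i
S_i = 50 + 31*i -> [50, 81, 112, 143, 174]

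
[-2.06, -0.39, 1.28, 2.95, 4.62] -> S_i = -2.06 + 1.67*i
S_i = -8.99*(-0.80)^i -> [-8.99, 7.19, -5.75, 4.6, -3.68]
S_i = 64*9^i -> [64, 576, 5184, 46656, 419904]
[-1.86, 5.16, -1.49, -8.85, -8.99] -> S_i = Random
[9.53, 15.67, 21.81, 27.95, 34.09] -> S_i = 9.53 + 6.14*i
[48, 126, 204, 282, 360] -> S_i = 48 + 78*i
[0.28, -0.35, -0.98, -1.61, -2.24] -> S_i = 0.28 + -0.63*i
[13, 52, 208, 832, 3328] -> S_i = 13*4^i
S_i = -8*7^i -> [-8, -56, -392, -2744, -19208]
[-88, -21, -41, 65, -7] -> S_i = Random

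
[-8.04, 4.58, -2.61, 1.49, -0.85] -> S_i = -8.04*(-0.57)^i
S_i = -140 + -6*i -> [-140, -146, -152, -158, -164]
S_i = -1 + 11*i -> [-1, 10, 21, 32, 43]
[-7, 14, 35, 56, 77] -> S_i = -7 + 21*i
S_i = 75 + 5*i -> [75, 80, 85, 90, 95]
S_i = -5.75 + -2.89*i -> [-5.75, -8.64, -11.53, -14.42, -17.31]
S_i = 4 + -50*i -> [4, -46, -96, -146, -196]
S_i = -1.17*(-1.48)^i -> [-1.17, 1.73, -2.56, 3.79, -5.61]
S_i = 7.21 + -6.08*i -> [7.21, 1.13, -4.95, -11.03, -17.11]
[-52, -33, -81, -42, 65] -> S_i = Random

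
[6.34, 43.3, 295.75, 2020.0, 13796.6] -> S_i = 6.34*6.83^i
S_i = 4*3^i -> [4, 12, 36, 108, 324]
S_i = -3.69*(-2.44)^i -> [-3.69, 9.0, -21.97, 53.6, -130.79]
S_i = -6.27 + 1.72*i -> [-6.27, -4.55, -2.83, -1.11, 0.61]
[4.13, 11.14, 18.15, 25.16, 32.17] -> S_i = 4.13 + 7.01*i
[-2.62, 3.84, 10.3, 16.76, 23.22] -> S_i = -2.62 + 6.46*i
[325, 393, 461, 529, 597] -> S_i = 325 + 68*i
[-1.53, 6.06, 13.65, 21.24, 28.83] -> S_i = -1.53 + 7.59*i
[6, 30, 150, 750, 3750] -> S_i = 6*5^i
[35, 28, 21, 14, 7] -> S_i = 35 + -7*i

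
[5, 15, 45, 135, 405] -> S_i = 5*3^i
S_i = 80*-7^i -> [80, -560, 3920, -27440, 192080]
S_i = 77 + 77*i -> [77, 154, 231, 308, 385]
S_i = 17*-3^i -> [17, -51, 153, -459, 1377]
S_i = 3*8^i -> [3, 24, 192, 1536, 12288]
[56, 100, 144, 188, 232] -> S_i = 56 + 44*i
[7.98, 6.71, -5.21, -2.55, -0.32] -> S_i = Random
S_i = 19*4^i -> [19, 76, 304, 1216, 4864]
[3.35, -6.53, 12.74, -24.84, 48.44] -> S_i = 3.35*(-1.95)^i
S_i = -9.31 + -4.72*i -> [-9.31, -14.03, -18.75, -23.47, -28.19]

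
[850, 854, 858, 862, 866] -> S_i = 850 + 4*i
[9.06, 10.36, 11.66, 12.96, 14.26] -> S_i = 9.06 + 1.30*i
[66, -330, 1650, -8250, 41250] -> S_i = 66*-5^i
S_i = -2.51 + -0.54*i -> [-2.51, -3.05, -3.59, -4.13, -4.67]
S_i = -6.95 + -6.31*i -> [-6.95, -13.26, -19.57, -25.88, -32.19]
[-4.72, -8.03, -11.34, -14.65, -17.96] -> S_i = -4.72 + -3.31*i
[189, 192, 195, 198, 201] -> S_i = 189 + 3*i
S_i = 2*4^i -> [2, 8, 32, 128, 512]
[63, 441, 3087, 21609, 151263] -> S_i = 63*7^i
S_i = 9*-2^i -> [9, -18, 36, -72, 144]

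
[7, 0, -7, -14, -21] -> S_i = 7 + -7*i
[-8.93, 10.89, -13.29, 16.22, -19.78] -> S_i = -8.93*(-1.22)^i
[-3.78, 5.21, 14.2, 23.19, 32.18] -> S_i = -3.78 + 8.99*i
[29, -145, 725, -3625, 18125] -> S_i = 29*-5^i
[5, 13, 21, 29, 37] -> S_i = 5 + 8*i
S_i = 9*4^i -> [9, 36, 144, 576, 2304]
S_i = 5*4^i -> [5, 20, 80, 320, 1280]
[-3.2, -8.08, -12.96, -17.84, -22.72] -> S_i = -3.20 + -4.88*i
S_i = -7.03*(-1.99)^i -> [-7.03, 13.99, -27.84, 55.4, -110.25]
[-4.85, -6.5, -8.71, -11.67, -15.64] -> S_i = -4.85*1.34^i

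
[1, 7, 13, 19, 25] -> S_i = 1 + 6*i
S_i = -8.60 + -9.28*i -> [-8.6, -17.88, -27.16, -36.44, -45.72]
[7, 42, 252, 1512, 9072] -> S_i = 7*6^i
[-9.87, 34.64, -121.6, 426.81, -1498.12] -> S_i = -9.87*(-3.51)^i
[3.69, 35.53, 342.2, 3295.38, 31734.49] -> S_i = 3.69*9.63^i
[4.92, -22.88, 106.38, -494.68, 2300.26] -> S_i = 4.92*(-4.65)^i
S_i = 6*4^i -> [6, 24, 96, 384, 1536]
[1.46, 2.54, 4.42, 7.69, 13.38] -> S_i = 1.46*1.74^i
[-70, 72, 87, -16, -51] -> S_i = Random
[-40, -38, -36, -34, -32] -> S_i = -40 + 2*i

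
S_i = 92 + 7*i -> [92, 99, 106, 113, 120]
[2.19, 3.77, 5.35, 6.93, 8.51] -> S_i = 2.19 + 1.58*i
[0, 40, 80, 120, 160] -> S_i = 0 + 40*i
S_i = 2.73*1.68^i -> [2.73, 4.59, 7.71, 12.94, 21.75]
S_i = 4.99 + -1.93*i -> [4.99, 3.06, 1.13, -0.8, -2.73]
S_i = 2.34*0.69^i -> [2.34, 1.61, 1.11, 0.77, 0.53]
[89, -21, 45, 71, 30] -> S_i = Random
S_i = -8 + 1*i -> [-8, -7, -6, -5, -4]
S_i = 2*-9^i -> [2, -18, 162, -1458, 13122]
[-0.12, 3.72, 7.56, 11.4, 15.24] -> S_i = -0.12 + 3.84*i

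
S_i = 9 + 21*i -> [9, 30, 51, 72, 93]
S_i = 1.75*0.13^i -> [1.75, 0.23, 0.03, 0.0, 0.0]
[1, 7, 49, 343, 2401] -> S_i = 1*7^i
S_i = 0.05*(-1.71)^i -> [0.05, -0.09, 0.15, -0.25, 0.43]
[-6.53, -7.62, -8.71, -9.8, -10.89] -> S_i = -6.53 + -1.09*i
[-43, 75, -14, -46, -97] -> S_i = Random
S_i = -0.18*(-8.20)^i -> [-0.18, 1.48, -12.1, 99.25, -813.82]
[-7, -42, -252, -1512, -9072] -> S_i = -7*6^i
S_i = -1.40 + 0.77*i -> [-1.4, -0.63, 0.14, 0.91, 1.68]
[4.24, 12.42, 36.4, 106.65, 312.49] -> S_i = 4.24*2.93^i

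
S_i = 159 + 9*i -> [159, 168, 177, 186, 195]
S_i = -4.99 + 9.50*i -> [-4.99, 4.51, 14.01, 23.51, 33.01]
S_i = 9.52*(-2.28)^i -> [9.52, -21.71, 49.49, -112.83, 257.26]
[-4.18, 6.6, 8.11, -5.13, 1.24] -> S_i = Random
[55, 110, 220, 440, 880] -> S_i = 55*2^i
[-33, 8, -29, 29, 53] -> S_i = Random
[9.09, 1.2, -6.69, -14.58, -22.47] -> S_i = 9.09 + -7.89*i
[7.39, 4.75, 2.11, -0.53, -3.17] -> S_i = 7.39 + -2.64*i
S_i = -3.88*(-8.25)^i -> [-3.88, 32.01, -264.08, 2178.68, -17974.12]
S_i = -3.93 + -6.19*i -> [-3.93, -10.12, -16.31, -22.5, -28.69]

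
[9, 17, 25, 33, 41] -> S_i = 9 + 8*i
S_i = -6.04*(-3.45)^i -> [-6.04, 20.84, -71.89, 248.02, -855.68]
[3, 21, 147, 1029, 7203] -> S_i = 3*7^i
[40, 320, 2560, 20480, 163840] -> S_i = 40*8^i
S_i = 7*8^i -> [7, 56, 448, 3584, 28672]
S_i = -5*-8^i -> [-5, 40, -320, 2560, -20480]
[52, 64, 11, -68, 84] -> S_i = Random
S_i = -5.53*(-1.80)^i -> [-5.53, 9.95, -17.92, 32.25, -58.05]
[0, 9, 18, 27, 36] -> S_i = 0 + 9*i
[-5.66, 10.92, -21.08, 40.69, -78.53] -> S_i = -5.66*(-1.93)^i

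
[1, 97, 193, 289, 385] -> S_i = 1 + 96*i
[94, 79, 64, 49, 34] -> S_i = 94 + -15*i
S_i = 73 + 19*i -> [73, 92, 111, 130, 149]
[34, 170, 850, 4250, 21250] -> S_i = 34*5^i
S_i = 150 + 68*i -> [150, 218, 286, 354, 422]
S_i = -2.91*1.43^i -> [-2.91, -4.16, -5.95, -8.51, -12.17]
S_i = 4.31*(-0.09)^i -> [4.31, -0.39, 0.03, -0.0, 0.0]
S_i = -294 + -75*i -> [-294, -369, -444, -519, -594]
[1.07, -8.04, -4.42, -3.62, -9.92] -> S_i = Random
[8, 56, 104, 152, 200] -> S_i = 8 + 48*i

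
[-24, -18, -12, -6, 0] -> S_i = -24 + 6*i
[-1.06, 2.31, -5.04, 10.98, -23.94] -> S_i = -1.06*(-2.18)^i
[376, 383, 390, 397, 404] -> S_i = 376 + 7*i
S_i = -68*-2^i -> [-68, 136, -272, 544, -1088]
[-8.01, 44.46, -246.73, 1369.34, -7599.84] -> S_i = -8.01*(-5.55)^i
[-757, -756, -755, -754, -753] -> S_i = -757 + 1*i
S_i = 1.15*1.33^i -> [1.15, 1.53, 2.03, 2.71, 3.6]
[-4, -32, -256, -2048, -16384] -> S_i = -4*8^i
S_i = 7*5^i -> [7, 35, 175, 875, 4375]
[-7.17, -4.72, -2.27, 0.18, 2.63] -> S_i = -7.17 + 2.45*i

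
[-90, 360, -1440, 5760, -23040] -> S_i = -90*-4^i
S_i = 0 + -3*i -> [0, -3, -6, -9, -12]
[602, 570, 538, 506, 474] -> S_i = 602 + -32*i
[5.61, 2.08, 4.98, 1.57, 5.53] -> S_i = Random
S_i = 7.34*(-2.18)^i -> [7.34, -16.0, 34.88, -76.04, 165.78]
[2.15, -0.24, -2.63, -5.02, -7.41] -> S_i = 2.15 + -2.39*i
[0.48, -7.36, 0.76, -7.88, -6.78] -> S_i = Random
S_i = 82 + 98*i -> [82, 180, 278, 376, 474]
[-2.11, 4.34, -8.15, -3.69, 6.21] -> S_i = Random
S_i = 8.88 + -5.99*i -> [8.88, 2.89, -3.1, -9.09, -15.08]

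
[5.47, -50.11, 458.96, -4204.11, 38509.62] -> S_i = 5.47*(-9.16)^i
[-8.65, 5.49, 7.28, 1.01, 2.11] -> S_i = Random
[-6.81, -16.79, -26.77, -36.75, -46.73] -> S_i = -6.81 + -9.98*i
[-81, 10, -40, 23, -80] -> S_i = Random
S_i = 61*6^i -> [61, 366, 2196, 13176, 79056]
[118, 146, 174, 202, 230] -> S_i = 118 + 28*i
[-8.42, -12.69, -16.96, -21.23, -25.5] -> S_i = -8.42 + -4.27*i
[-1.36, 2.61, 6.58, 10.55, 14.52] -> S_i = -1.36 + 3.97*i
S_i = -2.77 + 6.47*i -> [-2.77, 3.7, 10.17, 16.64, 23.11]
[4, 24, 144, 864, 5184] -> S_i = 4*6^i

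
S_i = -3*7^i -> [-3, -21, -147, -1029, -7203]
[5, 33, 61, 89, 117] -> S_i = 5 + 28*i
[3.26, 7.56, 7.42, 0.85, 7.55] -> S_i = Random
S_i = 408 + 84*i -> [408, 492, 576, 660, 744]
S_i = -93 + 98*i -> [-93, 5, 103, 201, 299]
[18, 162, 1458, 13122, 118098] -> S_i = 18*9^i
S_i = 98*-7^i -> [98, -686, 4802, -33614, 235298]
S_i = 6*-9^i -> [6, -54, 486, -4374, 39366]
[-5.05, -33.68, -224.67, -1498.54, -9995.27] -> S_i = -5.05*6.67^i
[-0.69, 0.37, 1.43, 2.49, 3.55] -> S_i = -0.69 + 1.06*i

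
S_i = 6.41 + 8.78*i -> [6.41, 15.19, 23.97, 32.75, 41.53]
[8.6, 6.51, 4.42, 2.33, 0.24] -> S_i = 8.60 + -2.09*i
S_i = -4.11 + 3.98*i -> [-4.11, -0.13, 3.85, 7.83, 11.81]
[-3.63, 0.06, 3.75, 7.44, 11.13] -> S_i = -3.63 + 3.69*i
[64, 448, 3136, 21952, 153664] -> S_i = 64*7^i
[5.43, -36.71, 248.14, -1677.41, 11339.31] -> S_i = 5.43*(-6.76)^i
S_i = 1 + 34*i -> [1, 35, 69, 103, 137]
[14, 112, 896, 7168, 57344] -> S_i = 14*8^i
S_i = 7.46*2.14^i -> [7.46, 15.96, 34.16, 73.11, 156.46]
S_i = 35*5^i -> [35, 175, 875, 4375, 21875]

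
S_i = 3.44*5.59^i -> [3.44, 19.23, 107.49, 600.89, 3358.97]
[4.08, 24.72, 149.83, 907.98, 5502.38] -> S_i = 4.08*6.06^i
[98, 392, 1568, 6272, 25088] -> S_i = 98*4^i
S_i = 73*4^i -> [73, 292, 1168, 4672, 18688]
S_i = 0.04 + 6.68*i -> [0.04, 6.72, 13.4, 20.08, 26.76]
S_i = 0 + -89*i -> [0, -89, -178, -267, -356]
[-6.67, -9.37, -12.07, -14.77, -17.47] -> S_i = -6.67 + -2.70*i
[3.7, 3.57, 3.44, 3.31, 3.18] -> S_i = 3.70 + -0.13*i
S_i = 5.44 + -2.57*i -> [5.44, 2.87, 0.3, -2.27, -4.84]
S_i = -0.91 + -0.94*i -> [-0.91, -1.85, -2.79, -3.73, -4.67]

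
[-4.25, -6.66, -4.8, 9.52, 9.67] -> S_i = Random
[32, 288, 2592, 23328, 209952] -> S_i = 32*9^i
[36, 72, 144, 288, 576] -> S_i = 36*2^i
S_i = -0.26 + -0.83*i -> [-0.26, -1.09, -1.92, -2.75, -3.58]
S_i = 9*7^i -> [9, 63, 441, 3087, 21609]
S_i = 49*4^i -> [49, 196, 784, 3136, 12544]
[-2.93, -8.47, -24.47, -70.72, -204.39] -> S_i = -2.93*2.89^i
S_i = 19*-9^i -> [19, -171, 1539, -13851, 124659]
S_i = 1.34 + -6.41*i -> [1.34, -5.07, -11.48, -17.89, -24.3]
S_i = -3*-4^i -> [-3, 12, -48, 192, -768]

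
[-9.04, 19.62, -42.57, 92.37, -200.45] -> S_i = -9.04*(-2.17)^i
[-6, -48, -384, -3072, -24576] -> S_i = -6*8^i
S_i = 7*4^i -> [7, 28, 112, 448, 1792]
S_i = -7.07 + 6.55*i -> [-7.07, -0.52, 6.03, 12.58, 19.13]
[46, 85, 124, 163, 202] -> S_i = 46 + 39*i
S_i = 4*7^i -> [4, 28, 196, 1372, 9604]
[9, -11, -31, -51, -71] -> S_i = 9 + -20*i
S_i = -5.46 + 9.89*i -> [-5.46, 4.43, 14.32, 24.21, 34.1]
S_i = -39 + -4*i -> [-39, -43, -47, -51, -55]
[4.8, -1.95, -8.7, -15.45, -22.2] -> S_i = 4.80 + -6.75*i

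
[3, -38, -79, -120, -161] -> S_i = 3 + -41*i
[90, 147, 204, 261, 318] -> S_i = 90 + 57*i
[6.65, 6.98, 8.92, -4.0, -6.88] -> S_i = Random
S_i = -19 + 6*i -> [-19, -13, -7, -1, 5]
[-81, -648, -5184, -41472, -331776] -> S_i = -81*8^i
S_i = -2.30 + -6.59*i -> [-2.3, -8.89, -15.48, -22.07, -28.66]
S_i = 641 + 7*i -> [641, 648, 655, 662, 669]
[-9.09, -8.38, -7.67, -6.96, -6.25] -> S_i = -9.09 + 0.71*i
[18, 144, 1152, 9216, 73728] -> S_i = 18*8^i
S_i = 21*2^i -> [21, 42, 84, 168, 336]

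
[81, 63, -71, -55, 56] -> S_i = Random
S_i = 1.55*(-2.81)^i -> [1.55, -4.36, 12.24, -34.39, 96.64]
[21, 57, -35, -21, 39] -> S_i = Random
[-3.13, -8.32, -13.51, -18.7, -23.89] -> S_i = -3.13 + -5.19*i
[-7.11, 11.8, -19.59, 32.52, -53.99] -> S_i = -7.11*(-1.66)^i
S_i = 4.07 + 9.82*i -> [4.07, 13.89, 23.71, 33.53, 43.35]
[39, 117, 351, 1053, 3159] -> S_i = 39*3^i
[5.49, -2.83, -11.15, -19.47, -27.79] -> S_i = 5.49 + -8.32*i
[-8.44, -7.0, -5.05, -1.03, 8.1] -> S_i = Random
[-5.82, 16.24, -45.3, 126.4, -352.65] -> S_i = -5.82*(-2.79)^i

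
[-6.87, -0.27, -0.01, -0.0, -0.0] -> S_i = -6.87*0.04^i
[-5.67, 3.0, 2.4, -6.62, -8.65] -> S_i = Random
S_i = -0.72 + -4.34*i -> [-0.72, -5.06, -9.4, -13.74, -18.08]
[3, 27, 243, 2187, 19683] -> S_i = 3*9^i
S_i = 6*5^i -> [6, 30, 150, 750, 3750]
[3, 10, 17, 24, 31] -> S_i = 3 + 7*i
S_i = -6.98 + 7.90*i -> [-6.98, 0.92, 8.82, 16.72, 24.62]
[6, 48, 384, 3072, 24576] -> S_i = 6*8^i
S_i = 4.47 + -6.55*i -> [4.47, -2.08, -8.63, -15.18, -21.73]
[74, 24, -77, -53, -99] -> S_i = Random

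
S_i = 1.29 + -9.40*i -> [1.29, -8.11, -17.51, -26.91, -36.31]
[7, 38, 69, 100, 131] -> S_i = 7 + 31*i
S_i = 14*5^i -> [14, 70, 350, 1750, 8750]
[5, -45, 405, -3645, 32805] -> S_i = 5*-9^i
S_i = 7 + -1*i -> [7, 6, 5, 4, 3]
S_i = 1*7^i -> [1, 7, 49, 343, 2401]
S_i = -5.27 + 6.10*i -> [-5.27, 0.83, 6.93, 13.03, 19.13]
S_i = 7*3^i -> [7, 21, 63, 189, 567]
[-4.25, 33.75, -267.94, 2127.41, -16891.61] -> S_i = -4.25*(-7.94)^i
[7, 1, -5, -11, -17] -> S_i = 7 + -6*i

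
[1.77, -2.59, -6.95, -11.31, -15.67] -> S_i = 1.77 + -4.36*i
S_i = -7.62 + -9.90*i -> [-7.62, -17.52, -27.42, -37.32, -47.22]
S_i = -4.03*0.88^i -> [-4.03, -3.55, -3.12, -2.75, -2.42]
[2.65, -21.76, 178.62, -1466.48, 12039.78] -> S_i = 2.65*(-8.21)^i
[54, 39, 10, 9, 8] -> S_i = Random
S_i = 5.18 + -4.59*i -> [5.18, 0.59, -4.0, -8.59, -13.18]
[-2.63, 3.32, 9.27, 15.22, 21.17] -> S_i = -2.63 + 5.95*i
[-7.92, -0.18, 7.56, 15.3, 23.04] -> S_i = -7.92 + 7.74*i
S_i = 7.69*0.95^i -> [7.69, 7.31, 6.94, 6.59, 6.26]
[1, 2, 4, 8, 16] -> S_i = 1*2^i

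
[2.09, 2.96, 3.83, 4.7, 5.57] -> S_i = 2.09 + 0.87*i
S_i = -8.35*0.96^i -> [-8.35, -8.02, -7.7, -7.39, -7.09]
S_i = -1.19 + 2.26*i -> [-1.19, 1.07, 3.33, 5.59, 7.85]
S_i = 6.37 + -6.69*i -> [6.37, -0.32, -7.01, -13.7, -20.39]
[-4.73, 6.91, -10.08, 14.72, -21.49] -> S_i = -4.73*(-1.46)^i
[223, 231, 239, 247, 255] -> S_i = 223 + 8*i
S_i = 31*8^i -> [31, 248, 1984, 15872, 126976]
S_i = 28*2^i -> [28, 56, 112, 224, 448]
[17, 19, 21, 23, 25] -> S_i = 17 + 2*i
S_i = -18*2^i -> [-18, -36, -72, -144, -288]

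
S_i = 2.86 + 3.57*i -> [2.86, 6.43, 10.0, 13.57, 17.14]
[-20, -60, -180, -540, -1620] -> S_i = -20*3^i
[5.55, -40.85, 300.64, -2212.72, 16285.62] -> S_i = 5.55*(-7.36)^i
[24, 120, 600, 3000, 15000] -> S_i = 24*5^i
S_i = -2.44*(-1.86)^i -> [-2.44, 4.54, -8.44, 15.7, -29.2]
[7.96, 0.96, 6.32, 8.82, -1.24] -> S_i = Random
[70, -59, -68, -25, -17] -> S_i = Random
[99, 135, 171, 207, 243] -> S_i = 99 + 36*i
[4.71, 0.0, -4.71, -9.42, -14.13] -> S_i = 4.71 + -4.71*i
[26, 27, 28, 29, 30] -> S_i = 26 + 1*i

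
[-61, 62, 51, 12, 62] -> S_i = Random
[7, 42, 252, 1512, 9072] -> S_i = 7*6^i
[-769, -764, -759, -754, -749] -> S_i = -769 + 5*i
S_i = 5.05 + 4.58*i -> [5.05, 9.63, 14.21, 18.79, 23.37]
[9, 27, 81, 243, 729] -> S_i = 9*3^i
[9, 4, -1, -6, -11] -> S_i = 9 + -5*i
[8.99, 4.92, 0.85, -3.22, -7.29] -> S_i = 8.99 + -4.07*i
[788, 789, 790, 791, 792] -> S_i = 788 + 1*i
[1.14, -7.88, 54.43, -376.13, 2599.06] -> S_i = 1.14*(-6.91)^i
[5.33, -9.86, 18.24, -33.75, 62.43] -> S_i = 5.33*(-1.85)^i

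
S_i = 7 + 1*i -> [7, 8, 9, 10, 11]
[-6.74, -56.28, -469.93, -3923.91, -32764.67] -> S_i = -6.74*8.35^i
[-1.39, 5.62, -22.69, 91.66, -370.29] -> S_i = -1.39*(-4.04)^i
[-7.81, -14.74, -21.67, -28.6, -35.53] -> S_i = -7.81 + -6.93*i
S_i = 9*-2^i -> [9, -18, 36, -72, 144]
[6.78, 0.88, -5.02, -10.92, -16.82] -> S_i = 6.78 + -5.90*i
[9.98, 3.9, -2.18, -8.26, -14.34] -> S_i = 9.98 + -6.08*i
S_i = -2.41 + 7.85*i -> [-2.41, 5.44, 13.29, 21.14, 28.99]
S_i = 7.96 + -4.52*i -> [7.96, 3.44, -1.08, -5.6, -10.12]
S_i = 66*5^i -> [66, 330, 1650, 8250, 41250]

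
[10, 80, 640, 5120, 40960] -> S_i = 10*8^i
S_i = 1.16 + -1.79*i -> [1.16, -0.63, -2.42, -4.21, -6.0]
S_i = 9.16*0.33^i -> [9.16, 3.02, 1.0, 0.33, 0.11]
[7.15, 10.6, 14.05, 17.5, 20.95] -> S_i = 7.15 + 3.45*i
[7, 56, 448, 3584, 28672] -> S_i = 7*8^i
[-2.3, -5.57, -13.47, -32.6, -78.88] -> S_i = -2.30*2.42^i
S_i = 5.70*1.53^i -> [5.7, 8.72, 13.34, 20.41, 31.23]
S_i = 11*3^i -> [11, 33, 99, 297, 891]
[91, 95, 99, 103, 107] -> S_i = 91 + 4*i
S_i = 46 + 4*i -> [46, 50, 54, 58, 62]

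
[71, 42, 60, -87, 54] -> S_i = Random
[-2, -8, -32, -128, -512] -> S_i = -2*4^i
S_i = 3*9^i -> [3, 27, 243, 2187, 19683]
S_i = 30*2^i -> [30, 60, 120, 240, 480]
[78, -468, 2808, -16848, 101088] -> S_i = 78*-6^i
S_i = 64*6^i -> [64, 384, 2304, 13824, 82944]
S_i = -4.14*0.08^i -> [-4.14, -0.33, -0.03, -0.0, -0.0]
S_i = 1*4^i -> [1, 4, 16, 64, 256]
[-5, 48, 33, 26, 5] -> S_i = Random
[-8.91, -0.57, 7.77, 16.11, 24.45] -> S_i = -8.91 + 8.34*i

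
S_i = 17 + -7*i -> [17, 10, 3, -4, -11]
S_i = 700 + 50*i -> [700, 750, 800, 850, 900]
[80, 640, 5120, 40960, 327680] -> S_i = 80*8^i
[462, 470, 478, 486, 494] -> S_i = 462 + 8*i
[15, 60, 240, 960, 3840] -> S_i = 15*4^i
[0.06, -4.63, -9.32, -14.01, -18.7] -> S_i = 0.06 + -4.69*i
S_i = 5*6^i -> [5, 30, 180, 1080, 6480]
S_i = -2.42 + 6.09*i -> [-2.42, 3.67, 9.76, 15.85, 21.94]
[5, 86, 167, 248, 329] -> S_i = 5 + 81*i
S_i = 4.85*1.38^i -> [4.85, 6.69, 9.24, 12.75, 17.59]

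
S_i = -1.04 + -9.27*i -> [-1.04, -10.31, -19.58, -28.85, -38.12]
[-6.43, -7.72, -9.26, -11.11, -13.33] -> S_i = -6.43*1.20^i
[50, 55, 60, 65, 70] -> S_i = 50 + 5*i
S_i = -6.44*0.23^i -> [-6.44, -1.48, -0.34, -0.08, -0.02]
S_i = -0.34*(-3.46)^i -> [-0.34, 1.18, -4.07, 14.08, -48.73]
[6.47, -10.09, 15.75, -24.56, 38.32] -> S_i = 6.47*(-1.56)^i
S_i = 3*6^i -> [3, 18, 108, 648, 3888]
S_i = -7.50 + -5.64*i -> [-7.5, -13.14, -18.78, -24.42, -30.06]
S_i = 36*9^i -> [36, 324, 2916, 26244, 236196]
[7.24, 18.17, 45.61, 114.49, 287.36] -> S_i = 7.24*2.51^i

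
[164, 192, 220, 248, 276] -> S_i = 164 + 28*i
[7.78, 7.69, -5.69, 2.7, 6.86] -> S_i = Random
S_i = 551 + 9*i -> [551, 560, 569, 578, 587]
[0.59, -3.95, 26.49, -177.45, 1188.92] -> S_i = 0.59*(-6.70)^i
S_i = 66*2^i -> [66, 132, 264, 528, 1056]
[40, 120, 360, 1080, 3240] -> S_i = 40*3^i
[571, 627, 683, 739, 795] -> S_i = 571 + 56*i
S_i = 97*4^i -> [97, 388, 1552, 6208, 24832]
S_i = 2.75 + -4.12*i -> [2.75, -1.37, -5.49, -9.61, -13.73]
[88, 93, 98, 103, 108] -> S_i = 88 + 5*i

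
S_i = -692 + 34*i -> [-692, -658, -624, -590, -556]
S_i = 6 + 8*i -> [6, 14, 22, 30, 38]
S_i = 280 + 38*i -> [280, 318, 356, 394, 432]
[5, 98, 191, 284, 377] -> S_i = 5 + 93*i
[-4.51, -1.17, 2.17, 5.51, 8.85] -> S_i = -4.51 + 3.34*i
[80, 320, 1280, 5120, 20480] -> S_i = 80*4^i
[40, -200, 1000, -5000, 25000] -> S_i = 40*-5^i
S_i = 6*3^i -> [6, 18, 54, 162, 486]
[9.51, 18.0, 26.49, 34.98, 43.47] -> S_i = 9.51 + 8.49*i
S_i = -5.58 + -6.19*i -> [-5.58, -11.77, -17.96, -24.15, -30.34]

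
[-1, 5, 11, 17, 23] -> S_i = -1 + 6*i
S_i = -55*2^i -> [-55, -110, -220, -440, -880]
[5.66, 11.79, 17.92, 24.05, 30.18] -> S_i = 5.66 + 6.13*i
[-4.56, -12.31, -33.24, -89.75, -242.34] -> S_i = -4.56*2.70^i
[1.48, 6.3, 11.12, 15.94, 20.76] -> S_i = 1.48 + 4.82*i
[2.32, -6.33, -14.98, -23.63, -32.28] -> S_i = 2.32 + -8.65*i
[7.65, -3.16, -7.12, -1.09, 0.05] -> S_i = Random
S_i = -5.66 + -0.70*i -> [-5.66, -6.36, -7.06, -7.76, -8.46]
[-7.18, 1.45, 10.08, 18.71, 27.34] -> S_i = -7.18 + 8.63*i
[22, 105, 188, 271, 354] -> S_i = 22 + 83*i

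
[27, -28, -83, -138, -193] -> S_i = 27 + -55*i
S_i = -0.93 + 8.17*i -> [-0.93, 7.24, 15.41, 23.58, 31.75]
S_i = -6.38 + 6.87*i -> [-6.38, 0.49, 7.36, 14.23, 21.1]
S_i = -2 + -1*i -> [-2, -3, -4, -5, -6]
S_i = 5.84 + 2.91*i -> [5.84, 8.75, 11.66, 14.57, 17.48]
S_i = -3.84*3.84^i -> [-3.84, -14.75, -56.62, -217.43, -834.94]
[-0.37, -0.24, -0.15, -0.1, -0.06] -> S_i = -0.37*0.64^i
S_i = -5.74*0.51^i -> [-5.74, -2.93, -1.49, -0.76, -0.39]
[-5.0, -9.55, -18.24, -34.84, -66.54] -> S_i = -5.00*1.91^i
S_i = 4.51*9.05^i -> [4.51, 40.82, 369.38, 3342.89, 30253.17]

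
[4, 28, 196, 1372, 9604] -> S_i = 4*7^i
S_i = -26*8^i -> [-26, -208, -1664, -13312, -106496]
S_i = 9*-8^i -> [9, -72, 576, -4608, 36864]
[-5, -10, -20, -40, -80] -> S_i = -5*2^i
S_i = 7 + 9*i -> [7, 16, 25, 34, 43]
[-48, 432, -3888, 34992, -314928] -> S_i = -48*-9^i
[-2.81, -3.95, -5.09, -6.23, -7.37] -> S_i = -2.81 + -1.14*i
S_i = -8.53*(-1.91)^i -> [-8.53, 16.29, -31.12, 59.44, -113.52]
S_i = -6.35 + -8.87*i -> [-6.35, -15.22, -24.09, -32.96, -41.83]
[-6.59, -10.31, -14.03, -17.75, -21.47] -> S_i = -6.59 + -3.72*i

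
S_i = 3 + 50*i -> [3, 53, 103, 153, 203]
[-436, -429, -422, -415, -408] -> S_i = -436 + 7*i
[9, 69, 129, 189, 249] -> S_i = 9 + 60*i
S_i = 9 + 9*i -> [9, 18, 27, 36, 45]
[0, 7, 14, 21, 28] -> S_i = 0 + 7*i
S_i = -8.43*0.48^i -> [-8.43, -4.05, -1.94, -0.93, -0.45]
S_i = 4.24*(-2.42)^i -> [4.24, -10.26, 24.83, -60.09, 145.42]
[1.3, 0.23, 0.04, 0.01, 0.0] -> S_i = 1.30*0.18^i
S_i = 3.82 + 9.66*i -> [3.82, 13.48, 23.14, 32.8, 42.46]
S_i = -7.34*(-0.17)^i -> [-7.34, 1.25, -0.21, 0.04, -0.01]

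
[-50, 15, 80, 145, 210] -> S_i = -50 + 65*i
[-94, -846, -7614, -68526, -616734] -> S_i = -94*9^i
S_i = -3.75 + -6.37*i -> [-3.75, -10.12, -16.49, -22.86, -29.23]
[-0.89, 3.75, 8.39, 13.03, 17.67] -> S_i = -0.89 + 4.64*i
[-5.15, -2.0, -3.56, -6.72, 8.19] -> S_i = Random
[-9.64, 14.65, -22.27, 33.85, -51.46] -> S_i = -9.64*(-1.52)^i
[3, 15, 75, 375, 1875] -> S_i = 3*5^i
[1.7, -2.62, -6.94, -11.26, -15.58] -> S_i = 1.70 + -4.32*i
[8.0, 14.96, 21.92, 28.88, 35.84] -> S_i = 8.00 + 6.96*i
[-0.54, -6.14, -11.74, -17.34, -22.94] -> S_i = -0.54 + -5.60*i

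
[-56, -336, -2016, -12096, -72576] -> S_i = -56*6^i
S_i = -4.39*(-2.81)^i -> [-4.39, 12.34, -34.66, 97.41, -273.71]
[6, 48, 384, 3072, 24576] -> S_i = 6*8^i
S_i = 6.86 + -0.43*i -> [6.86, 6.43, 6.0, 5.57, 5.14]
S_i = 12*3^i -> [12, 36, 108, 324, 972]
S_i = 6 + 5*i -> [6, 11, 16, 21, 26]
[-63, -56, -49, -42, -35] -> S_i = -63 + 7*i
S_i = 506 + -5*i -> [506, 501, 496, 491, 486]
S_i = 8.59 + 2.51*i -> [8.59, 11.1, 13.61, 16.12, 18.63]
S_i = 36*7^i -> [36, 252, 1764, 12348, 86436]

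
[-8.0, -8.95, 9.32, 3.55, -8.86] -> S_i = Random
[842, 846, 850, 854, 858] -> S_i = 842 + 4*i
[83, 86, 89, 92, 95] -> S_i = 83 + 3*i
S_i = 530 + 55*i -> [530, 585, 640, 695, 750]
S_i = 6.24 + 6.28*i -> [6.24, 12.52, 18.8, 25.08, 31.36]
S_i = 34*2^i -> [34, 68, 136, 272, 544]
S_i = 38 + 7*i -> [38, 45, 52, 59, 66]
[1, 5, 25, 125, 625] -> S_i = 1*5^i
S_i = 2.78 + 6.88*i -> [2.78, 9.66, 16.54, 23.42, 30.3]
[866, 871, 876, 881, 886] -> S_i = 866 + 5*i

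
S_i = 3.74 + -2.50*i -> [3.74, 1.24, -1.26, -3.76, -6.26]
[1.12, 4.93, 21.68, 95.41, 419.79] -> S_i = 1.12*4.40^i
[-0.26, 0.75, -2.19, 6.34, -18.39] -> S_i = -0.26*(-2.90)^i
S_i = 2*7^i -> [2, 14, 98, 686, 4802]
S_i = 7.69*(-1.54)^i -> [7.69, -11.84, 18.24, -28.09, 43.25]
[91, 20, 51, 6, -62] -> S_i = Random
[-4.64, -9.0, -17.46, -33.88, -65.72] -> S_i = -4.64*1.94^i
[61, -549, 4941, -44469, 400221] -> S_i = 61*-9^i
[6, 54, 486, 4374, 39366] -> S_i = 6*9^i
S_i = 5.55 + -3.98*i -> [5.55, 1.57, -2.41, -6.39, -10.37]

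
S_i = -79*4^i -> [-79, -316, -1264, -5056, -20224]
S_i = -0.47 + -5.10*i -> [-0.47, -5.57, -10.67, -15.77, -20.87]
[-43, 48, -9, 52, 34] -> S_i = Random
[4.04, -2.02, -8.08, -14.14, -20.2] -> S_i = 4.04 + -6.06*i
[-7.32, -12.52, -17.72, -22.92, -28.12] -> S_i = -7.32 + -5.20*i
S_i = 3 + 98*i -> [3, 101, 199, 297, 395]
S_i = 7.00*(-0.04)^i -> [7.0, -0.28, 0.01, -0.0, 0.0]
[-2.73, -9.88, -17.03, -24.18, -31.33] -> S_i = -2.73 + -7.15*i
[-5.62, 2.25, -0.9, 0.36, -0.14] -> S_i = -5.62*(-0.40)^i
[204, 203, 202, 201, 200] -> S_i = 204 + -1*i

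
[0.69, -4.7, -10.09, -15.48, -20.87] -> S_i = 0.69 + -5.39*i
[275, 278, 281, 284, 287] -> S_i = 275 + 3*i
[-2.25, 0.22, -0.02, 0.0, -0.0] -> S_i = -2.25*(-0.10)^i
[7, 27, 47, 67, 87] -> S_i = 7 + 20*i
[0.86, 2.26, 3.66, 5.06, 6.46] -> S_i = 0.86 + 1.40*i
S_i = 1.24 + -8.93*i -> [1.24, -7.69, -16.62, -25.55, -34.48]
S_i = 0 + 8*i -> [0, 8, 16, 24, 32]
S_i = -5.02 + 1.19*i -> [-5.02, -3.83, -2.64, -1.45, -0.26]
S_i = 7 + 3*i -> [7, 10, 13, 16, 19]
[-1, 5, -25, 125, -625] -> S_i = -1*-5^i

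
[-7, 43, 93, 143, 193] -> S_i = -7 + 50*i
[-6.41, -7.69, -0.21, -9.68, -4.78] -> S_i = Random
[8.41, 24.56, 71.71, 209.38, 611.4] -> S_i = 8.41*2.92^i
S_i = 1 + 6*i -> [1, 7, 13, 19, 25]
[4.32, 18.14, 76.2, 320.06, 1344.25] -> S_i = 4.32*4.20^i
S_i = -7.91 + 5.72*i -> [-7.91, -2.19, 3.53, 9.25, 14.97]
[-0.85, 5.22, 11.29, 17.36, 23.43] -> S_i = -0.85 + 6.07*i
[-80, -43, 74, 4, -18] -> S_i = Random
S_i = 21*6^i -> [21, 126, 756, 4536, 27216]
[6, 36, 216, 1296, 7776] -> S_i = 6*6^i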